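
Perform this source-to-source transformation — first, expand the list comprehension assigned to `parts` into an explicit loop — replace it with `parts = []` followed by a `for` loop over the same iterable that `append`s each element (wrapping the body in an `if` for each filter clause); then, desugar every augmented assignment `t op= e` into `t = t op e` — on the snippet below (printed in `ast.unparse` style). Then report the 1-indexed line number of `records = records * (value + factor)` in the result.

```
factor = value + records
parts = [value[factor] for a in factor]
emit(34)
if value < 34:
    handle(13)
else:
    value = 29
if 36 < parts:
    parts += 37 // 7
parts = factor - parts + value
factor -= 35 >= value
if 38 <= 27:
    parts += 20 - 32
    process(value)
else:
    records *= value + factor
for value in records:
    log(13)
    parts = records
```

Transformed code:
factor = value + records
parts = []
for a in factor:
    parts.append(value[factor])
emit(34)
if value < 34:
    handle(13)
else:
    value = 29
if 36 < parts:
    parts = parts + 37 // 7
parts = factor - parts + value
factor = factor - (35 >= value)
if 38 <= 27:
    parts = parts + (20 - 32)
    process(value)
else:
    records = records * (value + factor)
for value in records:
    log(13)
    parts = records

18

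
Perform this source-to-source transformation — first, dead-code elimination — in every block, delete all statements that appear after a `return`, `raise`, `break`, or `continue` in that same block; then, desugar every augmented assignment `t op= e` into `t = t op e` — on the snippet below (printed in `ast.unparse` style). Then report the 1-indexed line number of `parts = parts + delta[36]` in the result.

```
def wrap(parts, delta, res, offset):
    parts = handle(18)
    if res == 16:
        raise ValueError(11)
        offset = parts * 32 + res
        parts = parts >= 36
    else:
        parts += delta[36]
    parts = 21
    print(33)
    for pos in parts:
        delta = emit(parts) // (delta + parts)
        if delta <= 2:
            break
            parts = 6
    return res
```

6

Transformed code:
def wrap(parts, delta, res, offset):
    parts = handle(18)
    if res == 16:
        raise ValueError(11)
    else:
        parts = parts + delta[36]
    parts = 21
    print(33)
    for pos in parts:
        delta = emit(parts) // (delta + parts)
        if delta <= 2:
            break
    return res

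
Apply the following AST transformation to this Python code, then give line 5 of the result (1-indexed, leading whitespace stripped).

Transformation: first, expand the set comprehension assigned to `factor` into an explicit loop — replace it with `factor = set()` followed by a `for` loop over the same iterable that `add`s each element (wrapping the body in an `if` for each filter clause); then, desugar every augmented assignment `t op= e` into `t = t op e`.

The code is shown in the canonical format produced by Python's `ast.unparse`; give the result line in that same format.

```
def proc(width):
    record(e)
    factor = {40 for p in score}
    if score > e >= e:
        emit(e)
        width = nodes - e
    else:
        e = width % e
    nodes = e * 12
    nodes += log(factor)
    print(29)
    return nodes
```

factor.add(40)

Transformed code:
def proc(width):
    record(e)
    factor = set()
    for p in score:
        factor.add(40)
    if score > e >= e:
        emit(e)
        width = nodes - e
    else:
        e = width % e
    nodes = e * 12
    nodes = nodes + log(factor)
    print(29)
    return nodes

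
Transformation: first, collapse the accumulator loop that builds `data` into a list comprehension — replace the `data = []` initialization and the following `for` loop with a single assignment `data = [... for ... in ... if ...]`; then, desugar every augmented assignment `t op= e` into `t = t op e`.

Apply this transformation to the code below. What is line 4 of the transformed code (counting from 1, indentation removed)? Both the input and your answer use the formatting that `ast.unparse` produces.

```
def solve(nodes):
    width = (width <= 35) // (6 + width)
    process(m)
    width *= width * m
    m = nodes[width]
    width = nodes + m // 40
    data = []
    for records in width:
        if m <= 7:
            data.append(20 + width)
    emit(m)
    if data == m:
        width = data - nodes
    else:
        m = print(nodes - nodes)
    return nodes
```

width = width * (width * m)

Transformed code:
def solve(nodes):
    width = (width <= 35) // (6 + width)
    process(m)
    width = width * (width * m)
    m = nodes[width]
    width = nodes + m // 40
    data = [20 + width for records in width if m <= 7]
    emit(m)
    if data == m:
        width = data - nodes
    else:
        m = print(nodes - nodes)
    return nodes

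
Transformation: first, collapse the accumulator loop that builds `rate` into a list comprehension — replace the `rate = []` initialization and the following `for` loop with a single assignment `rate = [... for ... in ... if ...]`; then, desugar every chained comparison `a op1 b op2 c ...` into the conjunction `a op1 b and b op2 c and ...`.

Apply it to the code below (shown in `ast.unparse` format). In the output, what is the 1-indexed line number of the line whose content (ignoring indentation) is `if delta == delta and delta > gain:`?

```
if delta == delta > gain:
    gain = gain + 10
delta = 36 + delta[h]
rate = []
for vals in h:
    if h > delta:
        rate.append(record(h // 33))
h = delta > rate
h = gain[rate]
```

Transformed code:
if delta == delta and delta > gain:
    gain = gain + 10
delta = 36 + delta[h]
rate = [record(h // 33) for vals in h if h > delta]
h = delta > rate
h = gain[rate]

1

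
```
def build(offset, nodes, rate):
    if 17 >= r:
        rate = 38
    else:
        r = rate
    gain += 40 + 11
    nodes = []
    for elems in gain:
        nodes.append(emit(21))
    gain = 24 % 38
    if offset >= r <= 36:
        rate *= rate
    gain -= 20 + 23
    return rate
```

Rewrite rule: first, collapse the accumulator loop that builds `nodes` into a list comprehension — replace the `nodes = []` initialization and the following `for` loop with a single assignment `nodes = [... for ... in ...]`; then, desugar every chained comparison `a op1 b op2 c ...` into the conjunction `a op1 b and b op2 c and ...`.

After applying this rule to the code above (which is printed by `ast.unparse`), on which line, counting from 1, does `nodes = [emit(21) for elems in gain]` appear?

7

Transformed code:
def build(offset, nodes, rate):
    if 17 >= r:
        rate = 38
    else:
        r = rate
    gain += 40 + 11
    nodes = [emit(21) for elems in gain]
    gain = 24 % 38
    if offset >= r and r <= 36:
        rate *= rate
    gain -= 20 + 23
    return rate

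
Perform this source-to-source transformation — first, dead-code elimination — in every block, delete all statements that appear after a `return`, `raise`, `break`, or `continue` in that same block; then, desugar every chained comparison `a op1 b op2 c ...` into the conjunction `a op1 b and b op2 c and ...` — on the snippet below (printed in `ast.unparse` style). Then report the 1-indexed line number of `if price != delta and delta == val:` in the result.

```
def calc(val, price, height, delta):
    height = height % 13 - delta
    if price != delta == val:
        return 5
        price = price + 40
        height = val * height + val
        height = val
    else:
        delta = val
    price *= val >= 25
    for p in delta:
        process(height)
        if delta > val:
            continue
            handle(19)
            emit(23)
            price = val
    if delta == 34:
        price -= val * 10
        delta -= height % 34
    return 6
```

3

Transformed code:
def calc(val, price, height, delta):
    height = height % 13 - delta
    if price != delta and delta == val:
        return 5
    else:
        delta = val
    price *= val >= 25
    for p in delta:
        process(height)
        if delta > val:
            continue
    if delta == 34:
        price -= val * 10
        delta -= height % 34
    return 6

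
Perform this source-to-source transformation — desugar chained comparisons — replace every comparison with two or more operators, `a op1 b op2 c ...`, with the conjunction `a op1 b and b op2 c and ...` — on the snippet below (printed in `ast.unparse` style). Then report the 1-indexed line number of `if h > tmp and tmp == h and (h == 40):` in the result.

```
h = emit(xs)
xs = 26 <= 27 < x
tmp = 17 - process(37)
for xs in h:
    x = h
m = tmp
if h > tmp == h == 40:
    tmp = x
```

7

Transformed code:
h = emit(xs)
xs = 26 <= 27 and 27 < x
tmp = 17 - process(37)
for xs in h:
    x = h
m = tmp
if h > tmp and tmp == h and (h == 40):
    tmp = x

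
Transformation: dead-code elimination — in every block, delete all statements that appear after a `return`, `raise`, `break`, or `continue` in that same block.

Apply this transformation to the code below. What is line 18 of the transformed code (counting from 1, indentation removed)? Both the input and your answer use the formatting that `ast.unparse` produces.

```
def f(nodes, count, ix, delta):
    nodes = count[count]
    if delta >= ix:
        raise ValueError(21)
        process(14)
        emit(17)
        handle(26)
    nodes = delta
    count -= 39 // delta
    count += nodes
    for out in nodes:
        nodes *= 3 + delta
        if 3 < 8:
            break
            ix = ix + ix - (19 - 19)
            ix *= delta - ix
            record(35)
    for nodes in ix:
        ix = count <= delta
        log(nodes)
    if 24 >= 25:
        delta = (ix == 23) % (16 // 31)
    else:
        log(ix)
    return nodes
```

log(ix)

Transformed code:
def f(nodes, count, ix, delta):
    nodes = count[count]
    if delta >= ix:
        raise ValueError(21)
    nodes = delta
    count -= 39 // delta
    count += nodes
    for out in nodes:
        nodes *= 3 + delta
        if 3 < 8:
            break
    for nodes in ix:
        ix = count <= delta
        log(nodes)
    if 24 >= 25:
        delta = (ix == 23) % (16 // 31)
    else:
        log(ix)
    return nodes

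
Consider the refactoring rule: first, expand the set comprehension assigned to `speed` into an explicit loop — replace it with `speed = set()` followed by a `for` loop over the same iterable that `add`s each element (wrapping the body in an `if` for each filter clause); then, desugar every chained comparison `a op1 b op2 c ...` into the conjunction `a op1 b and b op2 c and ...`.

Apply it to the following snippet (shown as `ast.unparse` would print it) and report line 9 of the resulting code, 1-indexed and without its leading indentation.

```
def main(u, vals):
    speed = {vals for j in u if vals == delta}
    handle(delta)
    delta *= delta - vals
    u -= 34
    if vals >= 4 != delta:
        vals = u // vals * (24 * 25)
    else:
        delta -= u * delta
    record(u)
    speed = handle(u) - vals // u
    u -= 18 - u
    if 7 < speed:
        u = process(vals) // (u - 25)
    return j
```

if vals >= 4 and 4 != delta:

Transformed code:
def main(u, vals):
    speed = set()
    for j in u:
        if vals == delta:
            speed.add(vals)
    handle(delta)
    delta *= delta - vals
    u -= 34
    if vals >= 4 and 4 != delta:
        vals = u // vals * (24 * 25)
    else:
        delta -= u * delta
    record(u)
    speed = handle(u) - vals // u
    u -= 18 - u
    if 7 < speed:
        u = process(vals) // (u - 25)
    return j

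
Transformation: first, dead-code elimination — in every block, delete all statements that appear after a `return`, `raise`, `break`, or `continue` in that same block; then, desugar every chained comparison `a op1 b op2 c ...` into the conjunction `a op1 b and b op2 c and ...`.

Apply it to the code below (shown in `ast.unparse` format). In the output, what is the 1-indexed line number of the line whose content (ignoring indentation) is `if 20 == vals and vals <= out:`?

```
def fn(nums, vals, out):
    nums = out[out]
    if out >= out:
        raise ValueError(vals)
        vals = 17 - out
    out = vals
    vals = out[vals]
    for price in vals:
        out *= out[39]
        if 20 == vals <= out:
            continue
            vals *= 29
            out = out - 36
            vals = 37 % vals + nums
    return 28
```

Transformed code:
def fn(nums, vals, out):
    nums = out[out]
    if out >= out:
        raise ValueError(vals)
    out = vals
    vals = out[vals]
    for price in vals:
        out *= out[39]
        if 20 == vals and vals <= out:
            continue
    return 28

9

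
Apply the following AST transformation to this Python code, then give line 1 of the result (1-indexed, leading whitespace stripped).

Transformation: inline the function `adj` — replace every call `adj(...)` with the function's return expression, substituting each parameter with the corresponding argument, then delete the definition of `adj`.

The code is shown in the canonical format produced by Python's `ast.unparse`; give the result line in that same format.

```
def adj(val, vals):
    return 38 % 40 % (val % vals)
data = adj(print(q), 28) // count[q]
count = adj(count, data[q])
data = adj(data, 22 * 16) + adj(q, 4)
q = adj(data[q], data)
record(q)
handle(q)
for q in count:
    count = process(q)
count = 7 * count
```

data = 38 % 40 % (print(q) % 28) // count[q]

Transformed code:
data = 38 % 40 % (print(q) % 28) // count[q]
count = 38 % 40 % (count % data[q])
data = 38 % 40 % (data % (22 * 16)) + 38 % 40 % (q % 4)
q = 38 % 40 % (data[q] % data)
record(q)
handle(q)
for q in count:
    count = process(q)
count = 7 * count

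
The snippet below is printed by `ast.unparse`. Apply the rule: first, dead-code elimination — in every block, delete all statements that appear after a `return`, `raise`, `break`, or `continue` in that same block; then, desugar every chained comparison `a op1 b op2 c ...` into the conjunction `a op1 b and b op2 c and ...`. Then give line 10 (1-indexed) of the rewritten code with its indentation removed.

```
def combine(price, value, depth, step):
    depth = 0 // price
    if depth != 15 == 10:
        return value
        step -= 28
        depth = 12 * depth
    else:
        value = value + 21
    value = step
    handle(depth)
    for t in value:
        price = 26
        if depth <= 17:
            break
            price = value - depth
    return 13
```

price = 26

Transformed code:
def combine(price, value, depth, step):
    depth = 0 // price
    if depth != 15 and 15 == 10:
        return value
    else:
        value = value + 21
    value = step
    handle(depth)
    for t in value:
        price = 26
        if depth <= 17:
            break
    return 13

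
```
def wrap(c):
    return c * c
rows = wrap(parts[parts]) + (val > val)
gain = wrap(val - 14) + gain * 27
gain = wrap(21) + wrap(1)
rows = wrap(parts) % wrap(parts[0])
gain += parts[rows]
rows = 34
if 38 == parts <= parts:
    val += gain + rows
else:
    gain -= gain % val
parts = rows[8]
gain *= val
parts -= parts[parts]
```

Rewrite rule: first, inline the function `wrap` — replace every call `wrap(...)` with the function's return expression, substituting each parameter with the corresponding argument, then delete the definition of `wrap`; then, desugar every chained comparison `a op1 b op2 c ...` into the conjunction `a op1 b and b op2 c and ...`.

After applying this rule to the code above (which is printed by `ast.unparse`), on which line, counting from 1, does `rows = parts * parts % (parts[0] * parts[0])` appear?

Transformed code:
rows = parts[parts] * parts[parts] + (val > val)
gain = (val - 14) * (val - 14) + gain * 27
gain = 21 * 21 + 1 * 1
rows = parts * parts % (parts[0] * parts[0])
gain += parts[rows]
rows = 34
if 38 == parts and parts <= parts:
    val += gain + rows
else:
    gain -= gain % val
parts = rows[8]
gain *= val
parts -= parts[parts]

4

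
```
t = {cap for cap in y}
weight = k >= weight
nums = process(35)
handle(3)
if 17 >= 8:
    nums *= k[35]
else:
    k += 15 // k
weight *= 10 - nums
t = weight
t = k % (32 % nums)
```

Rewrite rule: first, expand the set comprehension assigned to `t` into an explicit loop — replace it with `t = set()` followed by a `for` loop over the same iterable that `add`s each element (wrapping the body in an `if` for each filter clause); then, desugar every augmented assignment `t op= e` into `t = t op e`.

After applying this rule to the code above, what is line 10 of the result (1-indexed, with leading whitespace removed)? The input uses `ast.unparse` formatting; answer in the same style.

k = k + 15 // k

Transformed code:
t = set()
for cap in y:
    t.add(cap)
weight = k >= weight
nums = process(35)
handle(3)
if 17 >= 8:
    nums = nums * k[35]
else:
    k = k + 15 // k
weight = weight * (10 - nums)
t = weight
t = k % (32 % nums)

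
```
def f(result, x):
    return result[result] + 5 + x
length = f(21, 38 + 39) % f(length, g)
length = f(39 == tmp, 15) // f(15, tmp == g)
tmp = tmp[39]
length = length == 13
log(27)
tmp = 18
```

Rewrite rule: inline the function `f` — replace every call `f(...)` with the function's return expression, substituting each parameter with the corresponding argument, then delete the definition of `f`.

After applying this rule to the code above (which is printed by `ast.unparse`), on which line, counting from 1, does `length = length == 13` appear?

4

Transformed code:
length = (21[21] + 5 + (38 + 39)) % (length[length] + 5 + g)
length = ((39 == tmp)[39 == tmp] + 5 + 15) // (15[15] + 5 + (tmp == g))
tmp = tmp[39]
length = length == 13
log(27)
tmp = 18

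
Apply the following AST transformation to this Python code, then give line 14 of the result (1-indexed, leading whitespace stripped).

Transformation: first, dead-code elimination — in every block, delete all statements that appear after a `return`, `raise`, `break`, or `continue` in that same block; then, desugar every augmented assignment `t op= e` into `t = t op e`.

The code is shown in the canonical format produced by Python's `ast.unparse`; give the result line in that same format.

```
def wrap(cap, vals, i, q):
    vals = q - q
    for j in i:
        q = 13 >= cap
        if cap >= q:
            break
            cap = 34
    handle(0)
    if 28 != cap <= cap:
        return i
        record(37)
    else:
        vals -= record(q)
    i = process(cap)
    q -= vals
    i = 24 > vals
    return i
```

Transformed code:
def wrap(cap, vals, i, q):
    vals = q - q
    for j in i:
        q = 13 >= cap
        if cap >= q:
            break
    handle(0)
    if 28 != cap <= cap:
        return i
    else:
        vals = vals - record(q)
    i = process(cap)
    q = q - vals
    i = 24 > vals
    return i

i = 24 > vals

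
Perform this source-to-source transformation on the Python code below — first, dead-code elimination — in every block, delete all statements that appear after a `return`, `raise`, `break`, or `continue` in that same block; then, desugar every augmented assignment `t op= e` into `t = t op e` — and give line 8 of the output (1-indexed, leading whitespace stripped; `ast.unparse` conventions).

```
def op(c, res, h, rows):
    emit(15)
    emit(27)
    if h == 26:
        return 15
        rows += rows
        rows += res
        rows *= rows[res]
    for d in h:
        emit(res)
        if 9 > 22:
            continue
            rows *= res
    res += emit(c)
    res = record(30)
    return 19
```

Transformed code:
def op(c, res, h, rows):
    emit(15)
    emit(27)
    if h == 26:
        return 15
    for d in h:
        emit(res)
        if 9 > 22:
            continue
    res = res + emit(c)
    res = record(30)
    return 19

if 9 > 22:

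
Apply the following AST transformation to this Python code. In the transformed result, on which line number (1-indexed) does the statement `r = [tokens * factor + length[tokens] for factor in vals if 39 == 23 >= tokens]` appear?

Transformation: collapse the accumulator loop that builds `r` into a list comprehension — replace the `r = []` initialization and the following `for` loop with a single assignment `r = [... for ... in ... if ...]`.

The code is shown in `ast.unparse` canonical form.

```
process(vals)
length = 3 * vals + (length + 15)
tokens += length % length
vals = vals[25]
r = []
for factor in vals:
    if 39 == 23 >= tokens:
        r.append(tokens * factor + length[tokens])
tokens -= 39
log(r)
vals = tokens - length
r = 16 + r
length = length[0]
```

Transformed code:
process(vals)
length = 3 * vals + (length + 15)
tokens += length % length
vals = vals[25]
r = [tokens * factor + length[tokens] for factor in vals if 39 == 23 >= tokens]
tokens -= 39
log(r)
vals = tokens - length
r = 16 + r
length = length[0]

5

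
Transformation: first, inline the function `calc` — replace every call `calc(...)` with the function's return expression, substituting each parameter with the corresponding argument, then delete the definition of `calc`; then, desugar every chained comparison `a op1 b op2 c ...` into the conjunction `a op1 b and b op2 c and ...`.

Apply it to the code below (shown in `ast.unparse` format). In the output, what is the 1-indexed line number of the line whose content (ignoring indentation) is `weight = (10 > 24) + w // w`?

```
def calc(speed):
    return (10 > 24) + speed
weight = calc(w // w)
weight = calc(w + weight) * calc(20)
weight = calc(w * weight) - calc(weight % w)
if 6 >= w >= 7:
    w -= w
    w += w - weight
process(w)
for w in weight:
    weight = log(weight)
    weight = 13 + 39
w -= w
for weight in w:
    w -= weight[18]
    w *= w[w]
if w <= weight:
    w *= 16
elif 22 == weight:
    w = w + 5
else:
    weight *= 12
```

Transformed code:
weight = (10 > 24) + w // w
weight = ((10 > 24) + (w + weight)) * ((10 > 24) + 20)
weight = (10 > 24) + w * weight - ((10 > 24) + weight % w)
if 6 >= w and w >= 7:
    w -= w
    w += w - weight
process(w)
for w in weight:
    weight = log(weight)
    weight = 13 + 39
w -= w
for weight in w:
    w -= weight[18]
    w *= w[w]
if w <= weight:
    w *= 16
elif 22 == weight:
    w = w + 5
else:
    weight *= 12

1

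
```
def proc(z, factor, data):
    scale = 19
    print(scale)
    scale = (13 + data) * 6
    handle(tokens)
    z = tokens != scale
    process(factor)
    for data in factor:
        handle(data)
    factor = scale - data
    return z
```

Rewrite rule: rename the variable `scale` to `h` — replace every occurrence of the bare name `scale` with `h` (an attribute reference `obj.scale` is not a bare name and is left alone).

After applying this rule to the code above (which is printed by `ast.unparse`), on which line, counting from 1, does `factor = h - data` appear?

Transformed code:
def proc(z, factor, data):
    h = 19
    print(h)
    h = (13 + data) * 6
    handle(tokens)
    z = tokens != h
    process(factor)
    for data in factor:
        handle(data)
    factor = h - data
    return z

10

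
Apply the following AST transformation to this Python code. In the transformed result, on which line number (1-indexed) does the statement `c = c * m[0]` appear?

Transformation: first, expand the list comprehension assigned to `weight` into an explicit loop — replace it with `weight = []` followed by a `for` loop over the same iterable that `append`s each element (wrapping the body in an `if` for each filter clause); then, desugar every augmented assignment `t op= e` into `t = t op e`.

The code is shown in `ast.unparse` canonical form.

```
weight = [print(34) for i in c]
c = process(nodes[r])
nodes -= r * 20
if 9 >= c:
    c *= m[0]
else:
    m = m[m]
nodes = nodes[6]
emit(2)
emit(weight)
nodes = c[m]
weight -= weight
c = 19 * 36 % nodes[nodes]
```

7

Transformed code:
weight = []
for i in c:
    weight.append(print(34))
c = process(nodes[r])
nodes = nodes - r * 20
if 9 >= c:
    c = c * m[0]
else:
    m = m[m]
nodes = nodes[6]
emit(2)
emit(weight)
nodes = c[m]
weight = weight - weight
c = 19 * 36 % nodes[nodes]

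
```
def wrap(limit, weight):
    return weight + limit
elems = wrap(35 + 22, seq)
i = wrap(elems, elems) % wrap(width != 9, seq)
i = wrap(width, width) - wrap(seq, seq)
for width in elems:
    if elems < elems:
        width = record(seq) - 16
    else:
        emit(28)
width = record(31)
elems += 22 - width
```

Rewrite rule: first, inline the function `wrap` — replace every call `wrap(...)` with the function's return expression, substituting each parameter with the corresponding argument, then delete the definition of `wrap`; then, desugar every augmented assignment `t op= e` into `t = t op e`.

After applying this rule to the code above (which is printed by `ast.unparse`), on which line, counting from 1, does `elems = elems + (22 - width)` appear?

Transformed code:
elems = seq + (35 + 22)
i = (elems + elems) % (seq + (width != 9))
i = width + width - (seq + seq)
for width in elems:
    if elems < elems:
        width = record(seq) - 16
    else:
        emit(28)
width = record(31)
elems = elems + (22 - width)

10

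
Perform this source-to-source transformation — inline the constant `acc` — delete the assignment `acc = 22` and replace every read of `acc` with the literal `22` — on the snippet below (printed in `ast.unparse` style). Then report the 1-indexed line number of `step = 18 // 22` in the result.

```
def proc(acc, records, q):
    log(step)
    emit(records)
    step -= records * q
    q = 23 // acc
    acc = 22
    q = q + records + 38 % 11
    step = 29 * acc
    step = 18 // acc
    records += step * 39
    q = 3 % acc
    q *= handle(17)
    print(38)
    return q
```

8

Transformed code:
def proc(acc, records, q):
    log(step)
    emit(records)
    step -= records * q
    q = 23 // 22
    q = q + records + 38 % 11
    step = 29 * 22
    step = 18 // 22
    records += step * 39
    q = 3 % 22
    q *= handle(17)
    print(38)
    return q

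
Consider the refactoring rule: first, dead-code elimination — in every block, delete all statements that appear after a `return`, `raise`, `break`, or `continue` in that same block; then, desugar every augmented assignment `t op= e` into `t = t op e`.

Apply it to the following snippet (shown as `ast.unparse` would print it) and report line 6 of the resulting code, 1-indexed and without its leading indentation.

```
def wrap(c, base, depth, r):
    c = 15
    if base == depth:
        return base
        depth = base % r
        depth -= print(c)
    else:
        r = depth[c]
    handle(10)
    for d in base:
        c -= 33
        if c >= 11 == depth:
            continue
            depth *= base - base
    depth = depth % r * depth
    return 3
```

Transformed code:
def wrap(c, base, depth, r):
    c = 15
    if base == depth:
        return base
    else:
        r = depth[c]
    handle(10)
    for d in base:
        c = c - 33
        if c >= 11 == depth:
            continue
    depth = depth % r * depth
    return 3

r = depth[c]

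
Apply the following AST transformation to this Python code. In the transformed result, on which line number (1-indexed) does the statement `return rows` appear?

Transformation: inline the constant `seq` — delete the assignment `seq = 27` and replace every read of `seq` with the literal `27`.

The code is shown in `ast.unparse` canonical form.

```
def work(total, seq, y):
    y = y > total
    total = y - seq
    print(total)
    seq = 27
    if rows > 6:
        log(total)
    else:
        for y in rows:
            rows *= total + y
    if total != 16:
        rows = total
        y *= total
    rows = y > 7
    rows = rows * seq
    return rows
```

Transformed code:
def work(total, seq, y):
    y = y > total
    total = y - 27
    print(total)
    if rows > 6:
        log(total)
    else:
        for y in rows:
            rows *= total + y
    if total != 16:
        rows = total
        y *= total
    rows = y > 7
    rows = rows * 27
    return rows

15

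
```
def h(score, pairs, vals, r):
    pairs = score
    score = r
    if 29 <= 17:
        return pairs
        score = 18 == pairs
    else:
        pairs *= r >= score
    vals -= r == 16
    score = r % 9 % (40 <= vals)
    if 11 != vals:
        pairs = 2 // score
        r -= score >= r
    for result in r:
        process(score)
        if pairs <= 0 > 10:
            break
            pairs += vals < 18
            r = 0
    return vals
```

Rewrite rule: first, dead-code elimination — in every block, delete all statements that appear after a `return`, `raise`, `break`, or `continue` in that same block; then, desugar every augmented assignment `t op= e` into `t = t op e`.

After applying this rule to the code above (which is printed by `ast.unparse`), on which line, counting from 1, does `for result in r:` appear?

13

Transformed code:
def h(score, pairs, vals, r):
    pairs = score
    score = r
    if 29 <= 17:
        return pairs
    else:
        pairs = pairs * (r >= score)
    vals = vals - (r == 16)
    score = r % 9 % (40 <= vals)
    if 11 != vals:
        pairs = 2 // score
        r = r - (score >= r)
    for result in r:
        process(score)
        if pairs <= 0 > 10:
            break
    return vals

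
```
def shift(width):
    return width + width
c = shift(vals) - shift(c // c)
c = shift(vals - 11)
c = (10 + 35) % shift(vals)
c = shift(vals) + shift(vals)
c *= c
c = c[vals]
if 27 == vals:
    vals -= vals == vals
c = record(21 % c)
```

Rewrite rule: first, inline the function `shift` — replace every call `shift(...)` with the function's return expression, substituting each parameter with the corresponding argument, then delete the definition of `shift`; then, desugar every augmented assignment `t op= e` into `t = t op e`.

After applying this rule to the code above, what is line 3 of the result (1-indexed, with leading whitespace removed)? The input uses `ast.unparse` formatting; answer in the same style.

Transformed code:
c = vals + vals - (c // c + c // c)
c = vals - 11 + (vals - 11)
c = (10 + 35) % (vals + vals)
c = vals + vals + (vals + vals)
c = c * c
c = c[vals]
if 27 == vals:
    vals = vals - (vals == vals)
c = record(21 % c)

c = (10 + 35) % (vals + vals)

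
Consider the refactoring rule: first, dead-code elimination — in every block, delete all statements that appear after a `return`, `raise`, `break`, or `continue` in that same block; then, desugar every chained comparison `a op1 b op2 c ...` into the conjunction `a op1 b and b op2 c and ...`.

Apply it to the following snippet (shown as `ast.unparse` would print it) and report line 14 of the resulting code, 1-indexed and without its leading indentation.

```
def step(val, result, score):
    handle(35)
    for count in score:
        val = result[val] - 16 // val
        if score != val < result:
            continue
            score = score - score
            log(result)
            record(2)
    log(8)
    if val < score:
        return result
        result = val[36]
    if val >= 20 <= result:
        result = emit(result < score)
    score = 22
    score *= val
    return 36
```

Transformed code:
def step(val, result, score):
    handle(35)
    for count in score:
        val = result[val] - 16 // val
        if score != val and val < result:
            continue
    log(8)
    if val < score:
        return result
    if val >= 20 and 20 <= result:
        result = emit(result < score)
    score = 22
    score *= val
    return 36

return 36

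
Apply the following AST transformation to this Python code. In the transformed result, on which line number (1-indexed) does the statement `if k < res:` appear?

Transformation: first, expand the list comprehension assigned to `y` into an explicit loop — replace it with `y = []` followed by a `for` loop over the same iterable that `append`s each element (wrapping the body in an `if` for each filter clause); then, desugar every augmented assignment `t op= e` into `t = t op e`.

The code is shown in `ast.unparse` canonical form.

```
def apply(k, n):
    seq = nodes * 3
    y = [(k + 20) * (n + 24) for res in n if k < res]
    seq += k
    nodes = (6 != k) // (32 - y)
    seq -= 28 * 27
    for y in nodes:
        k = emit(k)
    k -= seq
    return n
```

Transformed code:
def apply(k, n):
    seq = nodes * 3
    y = []
    for res in n:
        if k < res:
            y.append((k + 20) * (n + 24))
    seq = seq + k
    nodes = (6 != k) // (32 - y)
    seq = seq - 28 * 27
    for y in nodes:
        k = emit(k)
    k = k - seq
    return n

5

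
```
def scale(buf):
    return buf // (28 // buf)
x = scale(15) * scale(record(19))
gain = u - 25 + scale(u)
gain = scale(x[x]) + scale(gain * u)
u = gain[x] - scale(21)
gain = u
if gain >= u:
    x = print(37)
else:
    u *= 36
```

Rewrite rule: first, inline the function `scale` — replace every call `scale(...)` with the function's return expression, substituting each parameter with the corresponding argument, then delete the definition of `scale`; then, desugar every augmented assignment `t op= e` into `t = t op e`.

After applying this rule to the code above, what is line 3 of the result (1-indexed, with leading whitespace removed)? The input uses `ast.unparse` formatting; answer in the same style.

Transformed code:
x = 15 // (28 // 15) * (record(19) // (28 // record(19)))
gain = u - 25 + u // (28 // u)
gain = x[x] // (28 // x[x]) + gain * u // (28 // (gain * u))
u = gain[x] - 21 // (28 // 21)
gain = u
if gain >= u:
    x = print(37)
else:
    u = u * 36

gain = x[x] // (28 // x[x]) + gain * u // (28 // (gain * u))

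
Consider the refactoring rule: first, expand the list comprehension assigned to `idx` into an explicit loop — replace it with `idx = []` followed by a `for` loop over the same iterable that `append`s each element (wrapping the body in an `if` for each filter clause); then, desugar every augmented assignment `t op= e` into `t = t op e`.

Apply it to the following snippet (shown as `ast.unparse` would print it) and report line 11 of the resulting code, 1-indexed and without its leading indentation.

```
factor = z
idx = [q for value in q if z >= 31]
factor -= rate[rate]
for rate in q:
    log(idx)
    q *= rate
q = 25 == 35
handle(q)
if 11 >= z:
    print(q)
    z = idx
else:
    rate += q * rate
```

Transformed code:
factor = z
idx = []
for value in q:
    if z >= 31:
        idx.append(q)
factor = factor - rate[rate]
for rate in q:
    log(idx)
    q = q * rate
q = 25 == 35
handle(q)
if 11 >= z:
    print(q)
    z = idx
else:
    rate = rate + q * rate

handle(q)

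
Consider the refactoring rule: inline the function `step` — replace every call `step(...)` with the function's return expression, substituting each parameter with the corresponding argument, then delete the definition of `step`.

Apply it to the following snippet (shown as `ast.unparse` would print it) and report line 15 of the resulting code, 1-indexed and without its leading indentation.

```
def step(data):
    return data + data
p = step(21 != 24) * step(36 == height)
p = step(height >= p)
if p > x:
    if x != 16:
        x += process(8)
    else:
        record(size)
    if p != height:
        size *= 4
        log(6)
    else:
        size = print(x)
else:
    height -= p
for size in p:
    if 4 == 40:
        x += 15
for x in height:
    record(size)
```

Transformed code:
p = ((21 != 24) + (21 != 24)) * ((36 == height) + (36 == height))
p = (height >= p) + (height >= p)
if p > x:
    if x != 16:
        x += process(8)
    else:
        record(size)
    if p != height:
        size *= 4
        log(6)
    else:
        size = print(x)
else:
    height -= p
for size in p:
    if 4 == 40:
        x += 15
for x in height:
    record(size)

for size in p:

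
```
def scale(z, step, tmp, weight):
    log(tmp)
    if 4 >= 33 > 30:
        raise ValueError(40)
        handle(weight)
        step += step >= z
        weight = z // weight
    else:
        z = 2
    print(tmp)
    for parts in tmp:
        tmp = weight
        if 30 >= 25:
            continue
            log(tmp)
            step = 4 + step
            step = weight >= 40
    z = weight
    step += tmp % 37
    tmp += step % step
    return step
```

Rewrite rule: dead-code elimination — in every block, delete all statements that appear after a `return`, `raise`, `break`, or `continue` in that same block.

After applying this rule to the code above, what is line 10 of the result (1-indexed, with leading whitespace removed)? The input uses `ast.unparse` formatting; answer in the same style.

Transformed code:
def scale(z, step, tmp, weight):
    log(tmp)
    if 4 >= 33 > 30:
        raise ValueError(40)
    else:
        z = 2
    print(tmp)
    for parts in tmp:
        tmp = weight
        if 30 >= 25:
            continue
    z = weight
    step += tmp % 37
    tmp += step % step
    return step

if 30 >= 25:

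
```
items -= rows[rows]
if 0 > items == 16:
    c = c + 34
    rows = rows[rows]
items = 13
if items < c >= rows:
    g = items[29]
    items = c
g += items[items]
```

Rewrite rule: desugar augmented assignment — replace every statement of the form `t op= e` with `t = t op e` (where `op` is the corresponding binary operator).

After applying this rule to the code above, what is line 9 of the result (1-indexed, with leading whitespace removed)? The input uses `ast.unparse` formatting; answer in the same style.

Transformed code:
items = items - rows[rows]
if 0 > items == 16:
    c = c + 34
    rows = rows[rows]
items = 13
if items < c >= rows:
    g = items[29]
    items = c
g = g + items[items]

g = g + items[items]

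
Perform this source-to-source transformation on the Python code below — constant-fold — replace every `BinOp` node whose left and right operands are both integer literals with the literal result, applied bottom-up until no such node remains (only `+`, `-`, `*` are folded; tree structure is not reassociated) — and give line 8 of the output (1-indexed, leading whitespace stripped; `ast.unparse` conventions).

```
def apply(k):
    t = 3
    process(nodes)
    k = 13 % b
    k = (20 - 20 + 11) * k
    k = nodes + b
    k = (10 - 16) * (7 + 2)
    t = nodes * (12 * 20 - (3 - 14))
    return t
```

t = nodes * 251

Transformed code:
def apply(k):
    t = 3
    process(nodes)
    k = 13 % b
    k = 11 * k
    k = nodes + b
    k = -54
    t = nodes * 251
    return t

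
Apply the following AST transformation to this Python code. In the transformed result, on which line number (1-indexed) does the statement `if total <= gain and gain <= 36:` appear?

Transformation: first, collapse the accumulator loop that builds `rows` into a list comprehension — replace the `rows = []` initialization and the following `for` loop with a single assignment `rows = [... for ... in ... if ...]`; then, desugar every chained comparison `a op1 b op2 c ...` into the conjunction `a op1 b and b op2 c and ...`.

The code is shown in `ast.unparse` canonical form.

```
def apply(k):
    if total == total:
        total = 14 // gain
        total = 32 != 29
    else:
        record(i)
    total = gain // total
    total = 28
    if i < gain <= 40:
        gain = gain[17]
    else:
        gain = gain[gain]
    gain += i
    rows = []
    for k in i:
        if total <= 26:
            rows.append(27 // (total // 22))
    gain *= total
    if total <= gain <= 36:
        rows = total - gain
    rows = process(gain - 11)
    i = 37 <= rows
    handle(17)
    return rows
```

16

Transformed code:
def apply(k):
    if total == total:
        total = 14 // gain
        total = 32 != 29
    else:
        record(i)
    total = gain // total
    total = 28
    if i < gain and gain <= 40:
        gain = gain[17]
    else:
        gain = gain[gain]
    gain += i
    rows = [27 // (total // 22) for k in i if total <= 26]
    gain *= total
    if total <= gain and gain <= 36:
        rows = total - gain
    rows = process(gain - 11)
    i = 37 <= rows
    handle(17)
    return rows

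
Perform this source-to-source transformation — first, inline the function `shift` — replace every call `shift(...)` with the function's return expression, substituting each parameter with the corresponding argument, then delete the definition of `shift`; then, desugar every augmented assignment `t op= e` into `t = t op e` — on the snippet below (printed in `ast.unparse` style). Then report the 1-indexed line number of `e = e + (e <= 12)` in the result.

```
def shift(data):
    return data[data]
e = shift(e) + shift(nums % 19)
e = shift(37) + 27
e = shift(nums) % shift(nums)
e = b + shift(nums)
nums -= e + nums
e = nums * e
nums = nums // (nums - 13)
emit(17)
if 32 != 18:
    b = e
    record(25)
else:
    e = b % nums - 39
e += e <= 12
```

Transformed code:
e = e[e] + (nums % 19)[nums % 19]
e = 37[37] + 27
e = nums[nums] % nums[nums]
e = b + nums[nums]
nums = nums - (e + nums)
e = nums * e
nums = nums // (nums - 13)
emit(17)
if 32 != 18:
    b = e
    record(25)
else:
    e = b % nums - 39
e = e + (e <= 12)

14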